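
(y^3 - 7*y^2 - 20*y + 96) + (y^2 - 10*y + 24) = y^3 - 6*y^2 - 30*y + 120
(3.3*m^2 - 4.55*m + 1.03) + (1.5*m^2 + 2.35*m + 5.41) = 4.8*m^2 - 2.2*m + 6.44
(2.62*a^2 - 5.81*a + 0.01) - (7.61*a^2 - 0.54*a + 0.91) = -4.99*a^2 - 5.27*a - 0.9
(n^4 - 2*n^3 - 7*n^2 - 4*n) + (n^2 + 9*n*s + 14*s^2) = n^4 - 2*n^3 - 6*n^2 + 9*n*s - 4*n + 14*s^2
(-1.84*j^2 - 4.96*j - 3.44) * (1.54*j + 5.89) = -2.8336*j^3 - 18.476*j^2 - 34.512*j - 20.2616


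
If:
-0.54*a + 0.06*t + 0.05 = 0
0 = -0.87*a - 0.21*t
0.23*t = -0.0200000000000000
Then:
No Solution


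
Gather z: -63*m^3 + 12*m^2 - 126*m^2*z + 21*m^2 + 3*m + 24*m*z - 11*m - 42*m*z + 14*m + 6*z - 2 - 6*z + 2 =-63*m^3 + 33*m^2 + 6*m + z*(-126*m^2 - 18*m)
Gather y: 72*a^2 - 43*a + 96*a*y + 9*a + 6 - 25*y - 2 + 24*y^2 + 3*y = 72*a^2 - 34*a + 24*y^2 + y*(96*a - 22) + 4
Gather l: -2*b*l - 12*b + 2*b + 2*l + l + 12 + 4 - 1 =-10*b + l*(3 - 2*b) + 15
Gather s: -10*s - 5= -10*s - 5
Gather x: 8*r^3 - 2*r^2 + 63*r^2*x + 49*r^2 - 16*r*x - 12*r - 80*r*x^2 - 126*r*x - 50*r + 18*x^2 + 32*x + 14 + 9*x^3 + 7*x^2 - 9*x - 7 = 8*r^3 + 47*r^2 - 62*r + 9*x^3 + x^2*(25 - 80*r) + x*(63*r^2 - 142*r + 23) + 7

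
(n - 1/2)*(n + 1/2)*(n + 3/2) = n^3 + 3*n^2/2 - n/4 - 3/8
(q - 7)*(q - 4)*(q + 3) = q^3 - 8*q^2 - 5*q + 84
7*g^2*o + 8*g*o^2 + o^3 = o*(g + o)*(7*g + o)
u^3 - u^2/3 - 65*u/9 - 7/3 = (u - 3)*(u + 1/3)*(u + 7/3)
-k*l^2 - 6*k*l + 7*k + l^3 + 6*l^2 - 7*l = (-k + l)*(l - 1)*(l + 7)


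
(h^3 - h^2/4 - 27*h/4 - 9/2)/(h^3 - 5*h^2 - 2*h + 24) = (h + 3/4)/(h - 4)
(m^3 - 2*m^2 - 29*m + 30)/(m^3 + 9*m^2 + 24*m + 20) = (m^2 - 7*m + 6)/(m^2 + 4*m + 4)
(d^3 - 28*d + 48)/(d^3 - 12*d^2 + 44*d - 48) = (d + 6)/(d - 6)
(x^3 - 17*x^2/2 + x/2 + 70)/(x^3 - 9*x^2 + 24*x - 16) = (2*x^2 - 9*x - 35)/(2*(x^2 - 5*x + 4))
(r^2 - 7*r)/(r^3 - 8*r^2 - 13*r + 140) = r/(r^2 - r - 20)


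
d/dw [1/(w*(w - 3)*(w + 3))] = 3*(3 - w^2)/(w^2*(w^4 - 18*w^2 + 81))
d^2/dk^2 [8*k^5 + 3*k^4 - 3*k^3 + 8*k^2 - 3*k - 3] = 160*k^3 + 36*k^2 - 18*k + 16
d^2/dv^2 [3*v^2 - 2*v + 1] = 6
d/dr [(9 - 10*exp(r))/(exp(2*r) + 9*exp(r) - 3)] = (10*exp(2*r) - 18*exp(r) - 51)*exp(r)/(exp(4*r) + 18*exp(3*r) + 75*exp(2*r) - 54*exp(r) + 9)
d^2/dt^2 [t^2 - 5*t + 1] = 2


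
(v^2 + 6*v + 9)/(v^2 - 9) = (v + 3)/(v - 3)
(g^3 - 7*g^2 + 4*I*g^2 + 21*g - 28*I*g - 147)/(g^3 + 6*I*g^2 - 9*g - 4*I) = (g^3 + g^2*(-7 + 4*I) + g*(21 - 28*I) - 147)/(g^3 + 6*I*g^2 - 9*g - 4*I)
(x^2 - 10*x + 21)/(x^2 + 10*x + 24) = (x^2 - 10*x + 21)/(x^2 + 10*x + 24)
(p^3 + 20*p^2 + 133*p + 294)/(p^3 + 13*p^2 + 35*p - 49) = (p + 6)/(p - 1)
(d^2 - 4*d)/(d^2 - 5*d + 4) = d/(d - 1)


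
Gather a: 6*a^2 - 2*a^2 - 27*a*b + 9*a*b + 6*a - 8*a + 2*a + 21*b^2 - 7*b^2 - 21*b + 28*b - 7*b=4*a^2 - 18*a*b + 14*b^2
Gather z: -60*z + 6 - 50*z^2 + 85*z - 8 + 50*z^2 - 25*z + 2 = 0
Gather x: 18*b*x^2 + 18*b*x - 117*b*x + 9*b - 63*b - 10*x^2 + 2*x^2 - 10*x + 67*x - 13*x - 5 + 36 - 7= -54*b + x^2*(18*b - 8) + x*(44 - 99*b) + 24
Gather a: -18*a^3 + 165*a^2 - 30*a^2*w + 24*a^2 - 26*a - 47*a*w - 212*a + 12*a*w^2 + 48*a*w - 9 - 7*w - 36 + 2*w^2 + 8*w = -18*a^3 + a^2*(189 - 30*w) + a*(12*w^2 + w - 238) + 2*w^2 + w - 45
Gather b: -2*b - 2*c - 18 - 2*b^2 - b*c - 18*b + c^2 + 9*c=-2*b^2 + b*(-c - 20) + c^2 + 7*c - 18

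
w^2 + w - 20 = (w - 4)*(w + 5)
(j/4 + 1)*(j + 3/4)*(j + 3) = j^3/4 + 31*j^2/16 + 69*j/16 + 9/4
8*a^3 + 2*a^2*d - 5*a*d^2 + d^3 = (-4*a + d)*(-2*a + d)*(a + d)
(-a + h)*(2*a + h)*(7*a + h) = -14*a^3 + 5*a^2*h + 8*a*h^2 + h^3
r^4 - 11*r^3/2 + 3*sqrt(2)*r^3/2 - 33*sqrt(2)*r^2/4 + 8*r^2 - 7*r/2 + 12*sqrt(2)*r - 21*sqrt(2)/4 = (r - 7/2)*(r - 1)^2*(r + 3*sqrt(2)/2)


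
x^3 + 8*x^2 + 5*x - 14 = (x - 1)*(x + 2)*(x + 7)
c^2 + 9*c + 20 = (c + 4)*(c + 5)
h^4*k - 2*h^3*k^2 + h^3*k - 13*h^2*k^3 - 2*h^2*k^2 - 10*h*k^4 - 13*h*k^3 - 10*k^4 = (h - 5*k)*(h + k)*(h + 2*k)*(h*k + k)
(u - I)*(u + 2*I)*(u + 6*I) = u^3 + 7*I*u^2 - 4*u + 12*I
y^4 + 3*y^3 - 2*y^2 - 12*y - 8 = (y - 2)*(y + 1)*(y + 2)^2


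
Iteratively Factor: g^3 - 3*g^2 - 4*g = (g + 1)*(g^2 - 4*g) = (g - 4)*(g + 1)*(g)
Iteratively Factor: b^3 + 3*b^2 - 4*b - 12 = (b + 2)*(b^2 + b - 6) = (b - 2)*(b + 2)*(b + 3)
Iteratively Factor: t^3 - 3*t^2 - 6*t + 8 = (t + 2)*(t^2 - 5*t + 4) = (t - 1)*(t + 2)*(t - 4)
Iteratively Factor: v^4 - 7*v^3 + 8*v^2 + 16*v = (v - 4)*(v^3 - 3*v^2 - 4*v) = (v - 4)*(v + 1)*(v^2 - 4*v) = (v - 4)^2*(v + 1)*(v)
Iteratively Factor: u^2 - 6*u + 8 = (u - 2)*(u - 4)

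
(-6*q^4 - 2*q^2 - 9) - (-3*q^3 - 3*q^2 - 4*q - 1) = -6*q^4 + 3*q^3 + q^2 + 4*q - 8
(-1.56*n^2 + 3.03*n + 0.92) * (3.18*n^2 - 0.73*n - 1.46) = -4.9608*n^4 + 10.7742*n^3 + 2.9913*n^2 - 5.0954*n - 1.3432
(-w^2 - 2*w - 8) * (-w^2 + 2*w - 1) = w^4 + 5*w^2 - 14*w + 8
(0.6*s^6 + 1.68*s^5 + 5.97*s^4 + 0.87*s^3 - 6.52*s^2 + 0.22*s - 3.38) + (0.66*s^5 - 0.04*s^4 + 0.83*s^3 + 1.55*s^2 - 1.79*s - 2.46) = 0.6*s^6 + 2.34*s^5 + 5.93*s^4 + 1.7*s^3 - 4.97*s^2 - 1.57*s - 5.84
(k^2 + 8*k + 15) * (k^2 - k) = k^4 + 7*k^3 + 7*k^2 - 15*k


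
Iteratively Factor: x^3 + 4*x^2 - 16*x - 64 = (x - 4)*(x^2 + 8*x + 16) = (x - 4)*(x + 4)*(x + 4)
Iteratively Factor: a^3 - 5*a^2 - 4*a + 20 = (a - 5)*(a^2 - 4) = (a - 5)*(a - 2)*(a + 2)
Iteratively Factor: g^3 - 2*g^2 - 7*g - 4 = (g + 1)*(g^2 - 3*g - 4) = (g + 1)^2*(g - 4)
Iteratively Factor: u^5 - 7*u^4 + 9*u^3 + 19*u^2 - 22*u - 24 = (u - 2)*(u^4 - 5*u^3 - u^2 + 17*u + 12) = (u - 4)*(u - 2)*(u^3 - u^2 - 5*u - 3) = (u - 4)*(u - 2)*(u + 1)*(u^2 - 2*u - 3) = (u - 4)*(u - 3)*(u - 2)*(u + 1)*(u + 1)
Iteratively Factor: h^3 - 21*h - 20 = (h + 1)*(h^2 - h - 20) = (h - 5)*(h + 1)*(h + 4)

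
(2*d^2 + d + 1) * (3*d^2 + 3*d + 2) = 6*d^4 + 9*d^3 + 10*d^2 + 5*d + 2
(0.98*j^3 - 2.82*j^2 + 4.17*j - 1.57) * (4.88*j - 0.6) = 4.7824*j^4 - 14.3496*j^3 + 22.0416*j^2 - 10.1636*j + 0.942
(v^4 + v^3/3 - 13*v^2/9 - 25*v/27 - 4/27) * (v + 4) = v^5 + 13*v^4/3 - v^3/9 - 181*v^2/27 - 104*v/27 - 16/27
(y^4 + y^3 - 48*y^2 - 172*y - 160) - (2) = y^4 + y^3 - 48*y^2 - 172*y - 162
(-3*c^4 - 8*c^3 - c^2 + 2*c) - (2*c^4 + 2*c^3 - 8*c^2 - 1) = -5*c^4 - 10*c^3 + 7*c^2 + 2*c + 1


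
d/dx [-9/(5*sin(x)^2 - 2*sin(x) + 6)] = 18*(5*sin(x) - 1)*cos(x)/(5*sin(x)^2 - 2*sin(x) + 6)^2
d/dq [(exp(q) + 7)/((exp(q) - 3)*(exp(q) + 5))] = (-exp(2*q) - 14*exp(q) - 29)*exp(q)/(exp(4*q) + 4*exp(3*q) - 26*exp(2*q) - 60*exp(q) + 225)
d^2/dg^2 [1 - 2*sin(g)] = 2*sin(g)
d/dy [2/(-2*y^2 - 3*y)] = 2*(4*y + 3)/(y^2*(2*y + 3)^2)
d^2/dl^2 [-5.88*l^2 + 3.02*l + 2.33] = -11.7600000000000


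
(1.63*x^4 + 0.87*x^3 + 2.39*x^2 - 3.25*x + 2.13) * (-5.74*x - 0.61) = -9.3562*x^5 - 5.9881*x^4 - 14.2493*x^3 + 17.1971*x^2 - 10.2437*x - 1.2993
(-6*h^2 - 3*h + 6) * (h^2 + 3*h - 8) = -6*h^4 - 21*h^3 + 45*h^2 + 42*h - 48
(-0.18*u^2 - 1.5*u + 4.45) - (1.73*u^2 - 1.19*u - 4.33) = -1.91*u^2 - 0.31*u + 8.78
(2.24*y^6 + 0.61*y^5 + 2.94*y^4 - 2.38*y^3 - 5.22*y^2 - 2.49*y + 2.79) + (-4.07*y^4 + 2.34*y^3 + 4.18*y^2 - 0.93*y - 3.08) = 2.24*y^6 + 0.61*y^5 - 1.13*y^4 - 0.04*y^3 - 1.04*y^2 - 3.42*y - 0.29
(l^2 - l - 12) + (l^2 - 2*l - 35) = 2*l^2 - 3*l - 47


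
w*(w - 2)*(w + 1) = w^3 - w^2 - 2*w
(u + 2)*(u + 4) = u^2 + 6*u + 8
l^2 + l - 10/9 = (l - 2/3)*(l + 5/3)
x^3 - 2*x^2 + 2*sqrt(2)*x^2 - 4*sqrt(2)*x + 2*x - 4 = (x - 2)*(x + sqrt(2))^2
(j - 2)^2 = j^2 - 4*j + 4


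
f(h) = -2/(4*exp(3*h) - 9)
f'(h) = 24*exp(3*h)/(4*exp(3*h) - 9)^2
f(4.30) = -0.00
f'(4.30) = 0.00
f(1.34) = -0.01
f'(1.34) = 0.03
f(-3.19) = 0.22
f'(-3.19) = 0.00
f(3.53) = -0.00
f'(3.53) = 0.00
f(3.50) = -0.00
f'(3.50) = 0.00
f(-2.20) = 0.22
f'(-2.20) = 0.00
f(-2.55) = 0.22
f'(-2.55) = 0.00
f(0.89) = -0.04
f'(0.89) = 0.15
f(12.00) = 0.00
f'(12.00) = 0.00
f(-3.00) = 0.22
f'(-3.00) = 0.00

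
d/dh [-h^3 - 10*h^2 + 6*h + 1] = -3*h^2 - 20*h + 6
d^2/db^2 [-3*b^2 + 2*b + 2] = -6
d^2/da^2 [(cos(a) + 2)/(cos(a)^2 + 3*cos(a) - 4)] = (-9*(1 - cos(2*a))^2*cos(a)/4 - 5*(1 - cos(2*a))^2/4 - 19*cos(a)/2 - 30*cos(2*a) - 12*cos(3*a) + cos(5*a)/2 + 51)/((cos(a) - 1)^3*(cos(a) + 4)^3)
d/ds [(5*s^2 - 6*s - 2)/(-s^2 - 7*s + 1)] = (-41*s^2 + 6*s - 20)/(s^4 + 14*s^3 + 47*s^2 - 14*s + 1)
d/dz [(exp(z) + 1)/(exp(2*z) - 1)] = -exp(z)/(exp(2*z) - 2*exp(z) + 1)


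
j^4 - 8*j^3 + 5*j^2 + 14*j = j*(j - 7)*(j - 2)*(j + 1)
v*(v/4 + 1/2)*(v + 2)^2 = v^4/4 + 3*v^3/2 + 3*v^2 + 2*v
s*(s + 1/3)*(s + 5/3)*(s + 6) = s^4 + 8*s^3 + 113*s^2/9 + 10*s/3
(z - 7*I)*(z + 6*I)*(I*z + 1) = I*z^3 + 2*z^2 + 41*I*z + 42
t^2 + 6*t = t*(t + 6)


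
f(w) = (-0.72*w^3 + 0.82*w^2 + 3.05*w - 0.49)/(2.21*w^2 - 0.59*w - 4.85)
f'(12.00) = -0.33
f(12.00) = -3.56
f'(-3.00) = -0.43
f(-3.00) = 1.02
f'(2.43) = -1.16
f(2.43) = 0.21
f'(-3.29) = -0.40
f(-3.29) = 1.14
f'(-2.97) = -0.43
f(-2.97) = 1.01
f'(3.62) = -0.47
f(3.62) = -0.59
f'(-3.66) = -0.38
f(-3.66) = 1.29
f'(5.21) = -0.37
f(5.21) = -1.23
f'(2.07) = -3.01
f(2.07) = 0.87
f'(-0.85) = -1.21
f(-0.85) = 0.74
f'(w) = (0.59 - 4.42*w)*(-0.72*w^3 + 0.82*w^2 + 3.05*w - 0.49)/(2.21*w^2 - 0.59*w - 4.85)^2 + (-2.16*w^2 + 1.64*w + 3.05)/(2.21*w^2 - 0.59*w - 4.85) = (-1.5912*w^4 + 0.8496*w^3 + 3.2517*w^2 - 5.7882*w - 15.0816)/(4.8841*w^4 - 2.6078*w^3 - 21.0889*w^2 + 5.723*w + 23.5225)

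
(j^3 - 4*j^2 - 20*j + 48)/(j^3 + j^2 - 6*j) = (j^2 - 2*j - 24)/(j*(j + 3))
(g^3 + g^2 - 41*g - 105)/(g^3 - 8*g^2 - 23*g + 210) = (g + 3)/(g - 6)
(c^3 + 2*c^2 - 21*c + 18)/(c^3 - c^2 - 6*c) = (c^2 + 5*c - 6)/(c*(c + 2))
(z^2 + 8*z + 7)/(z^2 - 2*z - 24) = (z^2 + 8*z + 7)/(z^2 - 2*z - 24)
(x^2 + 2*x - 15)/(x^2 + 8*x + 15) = (x - 3)/(x + 3)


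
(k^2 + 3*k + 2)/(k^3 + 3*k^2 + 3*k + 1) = (k + 2)/(k^2 + 2*k + 1)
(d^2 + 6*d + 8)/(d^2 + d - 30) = (d^2 + 6*d + 8)/(d^2 + d - 30)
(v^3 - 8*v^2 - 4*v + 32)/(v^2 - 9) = (v^3 - 8*v^2 - 4*v + 32)/(v^2 - 9)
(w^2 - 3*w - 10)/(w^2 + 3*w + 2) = (w - 5)/(w + 1)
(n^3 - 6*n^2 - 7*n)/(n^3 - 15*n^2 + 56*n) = (n + 1)/(n - 8)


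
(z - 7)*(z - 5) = z^2 - 12*z + 35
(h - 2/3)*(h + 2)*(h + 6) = h^3 + 22*h^2/3 + 20*h/3 - 8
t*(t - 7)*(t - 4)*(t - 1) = t^4 - 12*t^3 + 39*t^2 - 28*t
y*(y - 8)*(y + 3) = y^3 - 5*y^2 - 24*y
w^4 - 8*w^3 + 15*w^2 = w^2*(w - 5)*(w - 3)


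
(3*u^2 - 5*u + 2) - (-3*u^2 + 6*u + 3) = 6*u^2 - 11*u - 1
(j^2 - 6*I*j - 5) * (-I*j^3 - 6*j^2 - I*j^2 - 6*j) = -I*j^5 - 12*j^4 - I*j^4 - 12*j^3 + 41*I*j^3 + 30*j^2 + 41*I*j^2 + 30*j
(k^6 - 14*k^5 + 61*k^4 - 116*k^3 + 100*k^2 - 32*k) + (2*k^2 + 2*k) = k^6 - 14*k^5 + 61*k^4 - 116*k^3 + 102*k^2 - 30*k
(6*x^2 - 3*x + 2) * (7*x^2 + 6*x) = 42*x^4 + 15*x^3 - 4*x^2 + 12*x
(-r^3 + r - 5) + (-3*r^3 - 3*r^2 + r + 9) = -4*r^3 - 3*r^2 + 2*r + 4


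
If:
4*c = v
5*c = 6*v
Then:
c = 0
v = 0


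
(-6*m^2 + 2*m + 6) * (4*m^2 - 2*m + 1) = -24*m^4 + 20*m^3 + 14*m^2 - 10*m + 6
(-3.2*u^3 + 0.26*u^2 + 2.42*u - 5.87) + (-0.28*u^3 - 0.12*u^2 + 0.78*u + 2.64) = -3.48*u^3 + 0.14*u^2 + 3.2*u - 3.23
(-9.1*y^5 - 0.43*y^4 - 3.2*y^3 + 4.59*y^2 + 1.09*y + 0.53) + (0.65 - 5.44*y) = -9.1*y^5 - 0.43*y^4 - 3.2*y^3 + 4.59*y^2 - 4.35*y + 1.18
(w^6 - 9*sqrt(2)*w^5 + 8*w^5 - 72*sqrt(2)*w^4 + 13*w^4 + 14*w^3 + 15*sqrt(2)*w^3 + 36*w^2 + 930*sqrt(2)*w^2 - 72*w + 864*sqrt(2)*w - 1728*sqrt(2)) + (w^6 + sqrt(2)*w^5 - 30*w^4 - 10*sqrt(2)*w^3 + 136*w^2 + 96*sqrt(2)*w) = 2*w^6 - 8*sqrt(2)*w^5 + 8*w^5 - 72*sqrt(2)*w^4 - 17*w^4 + 5*sqrt(2)*w^3 + 14*w^3 + 172*w^2 + 930*sqrt(2)*w^2 - 72*w + 960*sqrt(2)*w - 1728*sqrt(2)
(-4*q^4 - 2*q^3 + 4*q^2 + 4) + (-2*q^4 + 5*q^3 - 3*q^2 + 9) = -6*q^4 + 3*q^3 + q^2 + 13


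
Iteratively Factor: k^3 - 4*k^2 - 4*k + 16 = (k - 2)*(k^2 - 2*k - 8) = (k - 4)*(k - 2)*(k + 2)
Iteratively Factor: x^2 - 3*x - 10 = (x - 5)*(x + 2)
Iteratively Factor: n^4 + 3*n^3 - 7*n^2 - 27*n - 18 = (n + 2)*(n^3 + n^2 - 9*n - 9) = (n - 3)*(n + 2)*(n^2 + 4*n + 3) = (n - 3)*(n + 1)*(n + 2)*(n + 3)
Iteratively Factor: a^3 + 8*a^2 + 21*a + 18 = (a + 3)*(a^2 + 5*a + 6) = (a + 2)*(a + 3)*(a + 3)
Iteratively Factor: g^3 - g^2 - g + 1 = (g + 1)*(g^2 - 2*g + 1) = (g - 1)*(g + 1)*(g - 1)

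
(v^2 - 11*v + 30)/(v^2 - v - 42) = (-v^2 + 11*v - 30)/(-v^2 + v + 42)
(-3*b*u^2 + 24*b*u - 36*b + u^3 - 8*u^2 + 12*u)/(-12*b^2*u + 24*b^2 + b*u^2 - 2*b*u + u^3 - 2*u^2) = (u - 6)/(4*b + u)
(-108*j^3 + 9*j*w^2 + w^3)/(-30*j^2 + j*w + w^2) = (-18*j^2 + 3*j*w + w^2)/(-5*j + w)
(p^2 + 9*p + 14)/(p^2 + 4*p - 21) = (p + 2)/(p - 3)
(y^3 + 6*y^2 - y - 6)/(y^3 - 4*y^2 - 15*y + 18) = (y^2 + 7*y + 6)/(y^2 - 3*y - 18)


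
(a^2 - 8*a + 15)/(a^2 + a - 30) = (a - 3)/(a + 6)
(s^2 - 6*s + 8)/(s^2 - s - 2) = (s - 4)/(s + 1)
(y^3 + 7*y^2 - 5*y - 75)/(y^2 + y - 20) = (y^2 + 2*y - 15)/(y - 4)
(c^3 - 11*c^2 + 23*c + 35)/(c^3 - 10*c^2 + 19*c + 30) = (c - 7)/(c - 6)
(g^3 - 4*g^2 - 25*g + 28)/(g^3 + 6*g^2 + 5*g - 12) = (g - 7)/(g + 3)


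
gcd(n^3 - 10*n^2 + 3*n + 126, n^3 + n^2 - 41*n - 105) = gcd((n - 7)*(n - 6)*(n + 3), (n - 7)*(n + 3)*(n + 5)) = n^2 - 4*n - 21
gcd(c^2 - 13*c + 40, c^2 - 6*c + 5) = c - 5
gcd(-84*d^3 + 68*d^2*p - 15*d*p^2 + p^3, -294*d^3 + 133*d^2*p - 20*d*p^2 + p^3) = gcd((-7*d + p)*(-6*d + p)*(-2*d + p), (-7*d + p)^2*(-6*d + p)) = 42*d^2 - 13*d*p + p^2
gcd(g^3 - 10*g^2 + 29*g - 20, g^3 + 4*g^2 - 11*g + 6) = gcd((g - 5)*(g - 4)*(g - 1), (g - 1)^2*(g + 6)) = g - 1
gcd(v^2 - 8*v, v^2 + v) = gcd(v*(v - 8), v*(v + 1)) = v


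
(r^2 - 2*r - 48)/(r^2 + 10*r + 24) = (r - 8)/(r + 4)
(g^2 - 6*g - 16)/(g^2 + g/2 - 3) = 2*(g - 8)/(2*g - 3)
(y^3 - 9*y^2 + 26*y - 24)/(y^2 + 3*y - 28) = (y^2 - 5*y + 6)/(y + 7)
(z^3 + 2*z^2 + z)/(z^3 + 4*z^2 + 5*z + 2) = z/(z + 2)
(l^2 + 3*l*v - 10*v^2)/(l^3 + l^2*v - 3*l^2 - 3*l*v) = (l^2 + 3*l*v - 10*v^2)/(l*(l^2 + l*v - 3*l - 3*v))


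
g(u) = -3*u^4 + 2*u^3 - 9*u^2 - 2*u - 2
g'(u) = -12*u^3 + 6*u^2 - 18*u - 2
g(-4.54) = -1640.09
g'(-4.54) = 1326.31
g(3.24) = -365.53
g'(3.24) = -405.48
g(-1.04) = -15.41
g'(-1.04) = 36.71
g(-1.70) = -59.49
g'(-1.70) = 104.90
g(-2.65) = -245.07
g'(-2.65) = 311.15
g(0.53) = -5.53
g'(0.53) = -11.64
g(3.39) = -430.50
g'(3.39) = -461.57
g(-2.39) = -173.82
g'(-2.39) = 239.12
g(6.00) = -3794.00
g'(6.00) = -2486.00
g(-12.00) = -66938.00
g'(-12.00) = 21814.00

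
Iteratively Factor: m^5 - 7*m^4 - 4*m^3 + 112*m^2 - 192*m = (m + 4)*(m^4 - 11*m^3 + 40*m^2 - 48*m) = (m - 4)*(m + 4)*(m^3 - 7*m^2 + 12*m) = m*(m - 4)*(m + 4)*(m^2 - 7*m + 12) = m*(m - 4)*(m - 3)*(m + 4)*(m - 4)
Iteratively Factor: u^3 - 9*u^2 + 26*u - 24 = (u - 2)*(u^2 - 7*u + 12) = (u - 4)*(u - 2)*(u - 3)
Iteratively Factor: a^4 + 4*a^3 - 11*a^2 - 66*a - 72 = (a - 4)*(a^3 + 8*a^2 + 21*a + 18) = (a - 4)*(a + 3)*(a^2 + 5*a + 6) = (a - 4)*(a + 2)*(a + 3)*(a + 3)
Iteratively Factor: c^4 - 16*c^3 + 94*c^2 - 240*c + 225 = (c - 5)*(c^3 - 11*c^2 + 39*c - 45) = (c - 5)*(c - 3)*(c^2 - 8*c + 15) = (c - 5)^2*(c - 3)*(c - 3)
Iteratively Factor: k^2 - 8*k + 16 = (k - 4)*(k - 4)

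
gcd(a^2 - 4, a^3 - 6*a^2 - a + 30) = a + 2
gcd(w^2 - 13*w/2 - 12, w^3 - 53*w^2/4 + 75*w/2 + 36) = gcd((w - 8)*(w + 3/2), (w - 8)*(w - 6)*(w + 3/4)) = w - 8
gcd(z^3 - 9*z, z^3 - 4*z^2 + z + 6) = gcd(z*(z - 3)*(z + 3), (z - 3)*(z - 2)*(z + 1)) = z - 3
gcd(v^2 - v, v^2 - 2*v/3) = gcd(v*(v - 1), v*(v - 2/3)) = v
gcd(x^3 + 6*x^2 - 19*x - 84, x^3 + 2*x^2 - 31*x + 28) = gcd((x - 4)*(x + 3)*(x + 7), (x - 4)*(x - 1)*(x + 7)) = x^2 + 3*x - 28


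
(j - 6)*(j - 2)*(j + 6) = j^3 - 2*j^2 - 36*j + 72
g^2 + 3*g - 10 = (g - 2)*(g + 5)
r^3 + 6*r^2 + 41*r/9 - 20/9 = (r - 1/3)*(r + 4/3)*(r + 5)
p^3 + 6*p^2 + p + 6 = (p + 6)*(p - I)*(p + I)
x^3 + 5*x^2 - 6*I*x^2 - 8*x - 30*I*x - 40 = (x + 5)*(x - 4*I)*(x - 2*I)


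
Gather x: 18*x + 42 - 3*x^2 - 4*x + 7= -3*x^2 + 14*x + 49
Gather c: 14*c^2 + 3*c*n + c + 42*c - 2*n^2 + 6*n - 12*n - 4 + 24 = 14*c^2 + c*(3*n + 43) - 2*n^2 - 6*n + 20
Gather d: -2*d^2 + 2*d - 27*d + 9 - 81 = -2*d^2 - 25*d - 72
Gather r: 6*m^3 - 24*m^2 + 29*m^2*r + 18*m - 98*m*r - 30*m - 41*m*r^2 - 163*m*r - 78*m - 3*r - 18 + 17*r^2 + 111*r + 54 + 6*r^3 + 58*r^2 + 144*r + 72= 6*m^3 - 24*m^2 - 90*m + 6*r^3 + r^2*(75 - 41*m) + r*(29*m^2 - 261*m + 252) + 108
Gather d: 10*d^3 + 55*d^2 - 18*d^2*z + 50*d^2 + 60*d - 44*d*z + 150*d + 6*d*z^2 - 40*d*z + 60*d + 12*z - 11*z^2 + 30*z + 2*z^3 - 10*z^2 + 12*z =10*d^3 + d^2*(105 - 18*z) + d*(6*z^2 - 84*z + 270) + 2*z^3 - 21*z^2 + 54*z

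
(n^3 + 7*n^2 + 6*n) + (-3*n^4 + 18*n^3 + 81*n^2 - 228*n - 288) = -3*n^4 + 19*n^3 + 88*n^2 - 222*n - 288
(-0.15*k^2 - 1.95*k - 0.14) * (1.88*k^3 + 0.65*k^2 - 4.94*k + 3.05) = -0.282*k^5 - 3.7635*k^4 - 0.7897*k^3 + 9.0845*k^2 - 5.2559*k - 0.427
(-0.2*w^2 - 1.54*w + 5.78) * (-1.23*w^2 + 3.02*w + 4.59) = 0.246*w^4 + 1.2902*w^3 - 12.6782*w^2 + 10.387*w + 26.5302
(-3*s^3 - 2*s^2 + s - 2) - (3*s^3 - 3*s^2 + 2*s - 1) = -6*s^3 + s^2 - s - 1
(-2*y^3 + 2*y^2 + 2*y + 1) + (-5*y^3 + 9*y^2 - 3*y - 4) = -7*y^3 + 11*y^2 - y - 3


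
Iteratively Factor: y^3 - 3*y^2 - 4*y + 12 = (y - 3)*(y^2 - 4) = (y - 3)*(y + 2)*(y - 2)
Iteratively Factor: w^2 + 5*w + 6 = (w + 3)*(w + 2)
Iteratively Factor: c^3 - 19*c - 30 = (c + 3)*(c^2 - 3*c - 10) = (c - 5)*(c + 3)*(c + 2)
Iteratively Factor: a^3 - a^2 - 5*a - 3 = (a + 1)*(a^2 - 2*a - 3) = (a + 1)^2*(a - 3)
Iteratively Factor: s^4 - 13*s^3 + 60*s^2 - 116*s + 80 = (s - 4)*(s^3 - 9*s^2 + 24*s - 20) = (s - 4)*(s - 2)*(s^2 - 7*s + 10) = (s - 5)*(s - 4)*(s - 2)*(s - 2)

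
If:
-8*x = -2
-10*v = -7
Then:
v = 7/10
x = 1/4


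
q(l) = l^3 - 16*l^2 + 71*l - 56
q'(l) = 3*l^2 - 32*l + 71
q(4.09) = 35.16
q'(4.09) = -9.70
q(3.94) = 36.53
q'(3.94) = -8.51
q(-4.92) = -911.72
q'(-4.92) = 301.06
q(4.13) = 34.76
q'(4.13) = -9.99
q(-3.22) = -483.90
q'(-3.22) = 205.15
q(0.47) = -26.06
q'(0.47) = 56.62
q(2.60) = 38.02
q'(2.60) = 8.08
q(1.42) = 15.42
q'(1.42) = 31.61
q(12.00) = 220.00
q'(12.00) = 119.00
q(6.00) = 10.00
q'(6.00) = -13.00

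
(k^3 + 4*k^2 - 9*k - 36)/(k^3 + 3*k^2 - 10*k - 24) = (k + 3)/(k + 2)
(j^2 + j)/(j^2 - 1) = j/(j - 1)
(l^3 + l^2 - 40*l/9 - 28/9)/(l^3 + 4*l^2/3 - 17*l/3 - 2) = (9*l^2 + 27*l + 14)/(3*(3*l^2 + 10*l + 3))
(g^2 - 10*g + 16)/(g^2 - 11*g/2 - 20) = 2*(g - 2)/(2*g + 5)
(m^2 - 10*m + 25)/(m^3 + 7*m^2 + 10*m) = (m^2 - 10*m + 25)/(m*(m^2 + 7*m + 10))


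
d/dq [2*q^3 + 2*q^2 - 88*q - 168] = 6*q^2 + 4*q - 88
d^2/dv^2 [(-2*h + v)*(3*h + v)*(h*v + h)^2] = h^2*(-12*h^2 + 6*h*v + 4*h + 12*v^2 + 12*v + 2)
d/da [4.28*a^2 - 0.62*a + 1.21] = 8.56*a - 0.62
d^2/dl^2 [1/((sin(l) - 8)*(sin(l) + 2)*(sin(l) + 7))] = (-9*sin(l)^6 - 11*sin(l)^5 + 124*sin(l)^4 - 818*sin(l)^3 - 4154*sin(l)^2 + 6820*sin(l) + 6952)/((sin(l) - 8)^3*(sin(l) + 2)^3*(sin(l) + 7)^3)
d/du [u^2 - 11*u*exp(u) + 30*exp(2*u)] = -11*u*exp(u) + 2*u + 60*exp(2*u) - 11*exp(u)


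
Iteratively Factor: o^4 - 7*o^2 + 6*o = (o - 2)*(o^3 + 2*o^2 - 3*o) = (o - 2)*(o - 1)*(o^2 + 3*o) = o*(o - 2)*(o - 1)*(o + 3)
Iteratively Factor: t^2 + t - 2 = (t + 2)*(t - 1)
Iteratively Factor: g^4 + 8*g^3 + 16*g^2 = (g + 4)*(g^3 + 4*g^2) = g*(g + 4)*(g^2 + 4*g) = g^2*(g + 4)*(g + 4)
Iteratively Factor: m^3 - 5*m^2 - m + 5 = (m - 1)*(m^2 - 4*m - 5) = (m - 5)*(m - 1)*(m + 1)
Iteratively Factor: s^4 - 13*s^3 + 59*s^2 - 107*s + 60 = (s - 5)*(s^3 - 8*s^2 + 19*s - 12) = (s - 5)*(s - 4)*(s^2 - 4*s + 3) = (s - 5)*(s - 4)*(s - 3)*(s - 1)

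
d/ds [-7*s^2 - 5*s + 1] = -14*s - 5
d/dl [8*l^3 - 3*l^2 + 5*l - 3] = 24*l^2 - 6*l + 5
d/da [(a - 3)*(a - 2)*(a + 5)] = 3*a^2 - 19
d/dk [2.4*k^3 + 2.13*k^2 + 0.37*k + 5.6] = 7.2*k^2 + 4.26*k + 0.37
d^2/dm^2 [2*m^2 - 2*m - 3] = 4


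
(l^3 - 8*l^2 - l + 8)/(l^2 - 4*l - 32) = (l^2 - 1)/(l + 4)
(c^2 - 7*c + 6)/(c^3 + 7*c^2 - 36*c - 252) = (c - 1)/(c^2 + 13*c + 42)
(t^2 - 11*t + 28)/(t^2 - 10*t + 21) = (t - 4)/(t - 3)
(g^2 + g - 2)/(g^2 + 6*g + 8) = (g - 1)/(g + 4)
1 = 1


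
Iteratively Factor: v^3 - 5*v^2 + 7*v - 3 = (v - 1)*(v^2 - 4*v + 3) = (v - 3)*(v - 1)*(v - 1)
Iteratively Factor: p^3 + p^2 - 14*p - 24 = (p - 4)*(p^2 + 5*p + 6) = (p - 4)*(p + 3)*(p + 2)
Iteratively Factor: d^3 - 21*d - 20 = (d + 4)*(d^2 - 4*d - 5) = (d - 5)*(d + 4)*(d + 1)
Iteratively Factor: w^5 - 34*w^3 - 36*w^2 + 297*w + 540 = (w + 3)*(w^4 - 3*w^3 - 25*w^2 + 39*w + 180) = (w + 3)^2*(w^3 - 6*w^2 - 7*w + 60) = (w - 5)*(w + 3)^2*(w^2 - w - 12) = (w - 5)*(w + 3)^3*(w - 4)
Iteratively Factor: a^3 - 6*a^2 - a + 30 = (a - 5)*(a^2 - a - 6) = (a - 5)*(a + 2)*(a - 3)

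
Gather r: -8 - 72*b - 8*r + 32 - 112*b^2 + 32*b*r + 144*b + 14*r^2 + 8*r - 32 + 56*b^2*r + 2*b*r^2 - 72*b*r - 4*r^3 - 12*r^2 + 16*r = -112*b^2 + 72*b - 4*r^3 + r^2*(2*b + 2) + r*(56*b^2 - 40*b + 16) - 8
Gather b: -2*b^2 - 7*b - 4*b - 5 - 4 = -2*b^2 - 11*b - 9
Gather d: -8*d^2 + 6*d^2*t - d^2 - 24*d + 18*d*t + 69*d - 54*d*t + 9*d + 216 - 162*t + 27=d^2*(6*t - 9) + d*(54 - 36*t) - 162*t + 243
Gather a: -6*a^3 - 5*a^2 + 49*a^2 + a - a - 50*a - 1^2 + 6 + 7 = -6*a^3 + 44*a^2 - 50*a + 12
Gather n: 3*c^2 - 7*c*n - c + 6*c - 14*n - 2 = 3*c^2 + 5*c + n*(-7*c - 14) - 2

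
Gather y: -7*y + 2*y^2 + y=2*y^2 - 6*y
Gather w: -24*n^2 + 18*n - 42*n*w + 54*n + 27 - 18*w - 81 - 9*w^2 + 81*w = -24*n^2 + 72*n - 9*w^2 + w*(63 - 42*n) - 54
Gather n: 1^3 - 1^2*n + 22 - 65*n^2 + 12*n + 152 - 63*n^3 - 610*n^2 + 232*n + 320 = -63*n^3 - 675*n^2 + 243*n + 495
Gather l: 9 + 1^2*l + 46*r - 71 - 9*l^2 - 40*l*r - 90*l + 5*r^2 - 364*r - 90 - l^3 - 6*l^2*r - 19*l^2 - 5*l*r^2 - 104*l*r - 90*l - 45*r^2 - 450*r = -l^3 + l^2*(-6*r - 28) + l*(-5*r^2 - 144*r - 179) - 40*r^2 - 768*r - 152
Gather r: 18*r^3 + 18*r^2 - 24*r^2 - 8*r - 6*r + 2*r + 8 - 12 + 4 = 18*r^3 - 6*r^2 - 12*r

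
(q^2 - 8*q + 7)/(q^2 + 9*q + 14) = (q^2 - 8*q + 7)/(q^2 + 9*q + 14)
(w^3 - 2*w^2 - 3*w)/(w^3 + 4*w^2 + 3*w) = (w - 3)/(w + 3)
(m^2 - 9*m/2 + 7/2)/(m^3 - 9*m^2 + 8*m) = (m - 7/2)/(m*(m - 8))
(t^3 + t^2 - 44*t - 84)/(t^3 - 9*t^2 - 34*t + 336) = (t + 2)/(t - 8)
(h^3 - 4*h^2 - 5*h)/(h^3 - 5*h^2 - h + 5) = h/(h - 1)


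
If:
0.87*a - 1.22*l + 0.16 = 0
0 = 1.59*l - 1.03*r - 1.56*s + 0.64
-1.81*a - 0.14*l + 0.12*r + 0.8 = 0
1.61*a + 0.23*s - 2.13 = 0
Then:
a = -1.59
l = -1.00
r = -31.78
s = 20.38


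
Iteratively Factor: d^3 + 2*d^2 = (d)*(d^2 + 2*d) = d*(d + 2)*(d)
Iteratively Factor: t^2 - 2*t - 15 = (t + 3)*(t - 5)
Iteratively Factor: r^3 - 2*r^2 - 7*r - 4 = (r - 4)*(r^2 + 2*r + 1) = (r - 4)*(r + 1)*(r + 1)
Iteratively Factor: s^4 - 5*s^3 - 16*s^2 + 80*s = (s - 5)*(s^3 - 16*s) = s*(s - 5)*(s^2 - 16) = s*(s - 5)*(s - 4)*(s + 4)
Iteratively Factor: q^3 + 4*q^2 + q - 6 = (q + 3)*(q^2 + q - 2) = (q + 2)*(q + 3)*(q - 1)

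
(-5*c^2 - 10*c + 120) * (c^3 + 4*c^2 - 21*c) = -5*c^5 - 30*c^4 + 185*c^3 + 690*c^2 - 2520*c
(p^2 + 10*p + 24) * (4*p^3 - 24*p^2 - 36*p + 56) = 4*p^5 + 16*p^4 - 180*p^3 - 880*p^2 - 304*p + 1344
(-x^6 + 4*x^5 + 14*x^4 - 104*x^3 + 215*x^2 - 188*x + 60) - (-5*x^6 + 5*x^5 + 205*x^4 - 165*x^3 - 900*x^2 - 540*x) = 4*x^6 - x^5 - 191*x^4 + 61*x^3 + 1115*x^2 + 352*x + 60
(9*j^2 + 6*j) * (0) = 0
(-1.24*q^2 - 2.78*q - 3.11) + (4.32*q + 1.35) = -1.24*q^2 + 1.54*q - 1.76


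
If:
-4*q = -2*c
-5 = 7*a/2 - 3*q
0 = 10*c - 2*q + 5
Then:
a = -5/3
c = -5/9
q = -5/18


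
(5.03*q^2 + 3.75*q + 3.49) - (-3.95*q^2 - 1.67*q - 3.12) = 8.98*q^2 + 5.42*q + 6.61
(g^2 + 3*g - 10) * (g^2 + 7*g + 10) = g^4 + 10*g^3 + 21*g^2 - 40*g - 100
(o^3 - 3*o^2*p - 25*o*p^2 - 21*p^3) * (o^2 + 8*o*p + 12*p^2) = o^5 + 5*o^4*p - 37*o^3*p^2 - 257*o^2*p^3 - 468*o*p^4 - 252*p^5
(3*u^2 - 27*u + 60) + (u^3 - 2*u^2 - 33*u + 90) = u^3 + u^2 - 60*u + 150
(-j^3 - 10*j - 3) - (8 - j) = -j^3 - 9*j - 11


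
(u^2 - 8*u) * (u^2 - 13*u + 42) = u^4 - 21*u^3 + 146*u^2 - 336*u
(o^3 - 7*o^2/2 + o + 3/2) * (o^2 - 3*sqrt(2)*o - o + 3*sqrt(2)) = o^5 - 9*o^4/2 - 3*sqrt(2)*o^4 + 9*o^3/2 + 27*sqrt(2)*o^3/2 - 27*sqrt(2)*o^2/2 + o^2/2 - 3*sqrt(2)*o/2 - 3*o/2 + 9*sqrt(2)/2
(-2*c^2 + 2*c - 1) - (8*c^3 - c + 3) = -8*c^3 - 2*c^2 + 3*c - 4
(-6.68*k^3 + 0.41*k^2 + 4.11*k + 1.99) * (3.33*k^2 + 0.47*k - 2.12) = -22.2444*k^5 - 1.7743*k^4 + 28.0406*k^3 + 7.6892*k^2 - 7.7779*k - 4.2188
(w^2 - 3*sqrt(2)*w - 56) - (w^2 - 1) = -3*sqrt(2)*w - 55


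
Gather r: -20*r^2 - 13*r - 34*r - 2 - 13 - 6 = -20*r^2 - 47*r - 21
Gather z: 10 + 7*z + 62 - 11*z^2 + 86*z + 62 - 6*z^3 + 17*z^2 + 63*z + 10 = -6*z^3 + 6*z^2 + 156*z + 144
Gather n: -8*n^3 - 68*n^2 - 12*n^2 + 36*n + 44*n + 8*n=-8*n^3 - 80*n^2 + 88*n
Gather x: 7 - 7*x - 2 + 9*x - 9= 2*x - 4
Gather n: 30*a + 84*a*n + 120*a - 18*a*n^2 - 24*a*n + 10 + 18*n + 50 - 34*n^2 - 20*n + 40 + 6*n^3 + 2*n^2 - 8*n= 150*a + 6*n^3 + n^2*(-18*a - 32) + n*(60*a - 10) + 100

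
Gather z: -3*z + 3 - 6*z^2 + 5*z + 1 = -6*z^2 + 2*z + 4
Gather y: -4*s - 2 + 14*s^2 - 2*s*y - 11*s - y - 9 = 14*s^2 - 15*s + y*(-2*s - 1) - 11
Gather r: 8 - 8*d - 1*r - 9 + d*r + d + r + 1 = d*r - 7*d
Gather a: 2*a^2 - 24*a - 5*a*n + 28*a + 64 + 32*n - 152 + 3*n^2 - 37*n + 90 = 2*a^2 + a*(4 - 5*n) + 3*n^2 - 5*n + 2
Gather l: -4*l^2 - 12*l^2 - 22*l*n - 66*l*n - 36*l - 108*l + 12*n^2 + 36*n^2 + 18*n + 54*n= -16*l^2 + l*(-88*n - 144) + 48*n^2 + 72*n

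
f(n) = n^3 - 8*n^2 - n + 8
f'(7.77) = 55.80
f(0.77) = 2.94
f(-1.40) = -9.02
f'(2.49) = -22.24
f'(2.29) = -21.91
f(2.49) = -28.65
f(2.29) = -24.23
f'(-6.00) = 203.00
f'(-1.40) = 27.28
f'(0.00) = -1.00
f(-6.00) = -490.00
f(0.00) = 8.00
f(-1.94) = -27.47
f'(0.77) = -11.54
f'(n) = 3*n^2 - 16*n - 1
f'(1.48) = -18.11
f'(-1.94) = 41.33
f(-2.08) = -33.53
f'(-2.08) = 45.26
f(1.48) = -7.76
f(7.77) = -13.66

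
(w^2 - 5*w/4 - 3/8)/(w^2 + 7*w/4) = (8*w^2 - 10*w - 3)/(2*w*(4*w + 7))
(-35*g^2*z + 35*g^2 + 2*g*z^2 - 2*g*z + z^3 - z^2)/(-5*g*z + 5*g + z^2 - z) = 7*g + z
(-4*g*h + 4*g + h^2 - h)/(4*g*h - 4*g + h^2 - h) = (-4*g + h)/(4*g + h)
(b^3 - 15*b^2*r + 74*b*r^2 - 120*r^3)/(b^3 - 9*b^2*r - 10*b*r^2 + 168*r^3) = (-b^2 + 9*b*r - 20*r^2)/(-b^2 + 3*b*r + 28*r^2)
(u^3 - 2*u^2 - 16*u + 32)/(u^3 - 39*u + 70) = (u^2 - 16)/(u^2 + 2*u - 35)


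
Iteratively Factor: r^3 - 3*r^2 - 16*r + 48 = (r - 4)*(r^2 + r - 12) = (r - 4)*(r - 3)*(r + 4)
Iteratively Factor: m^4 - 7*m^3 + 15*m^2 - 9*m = (m - 1)*(m^3 - 6*m^2 + 9*m) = m*(m - 1)*(m^2 - 6*m + 9) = m*(m - 3)*(m - 1)*(m - 3)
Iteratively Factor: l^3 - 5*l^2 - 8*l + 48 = (l - 4)*(l^2 - l - 12) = (l - 4)*(l + 3)*(l - 4)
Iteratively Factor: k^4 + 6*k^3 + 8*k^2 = (k + 4)*(k^3 + 2*k^2) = (k + 2)*(k + 4)*(k^2) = k*(k + 2)*(k + 4)*(k)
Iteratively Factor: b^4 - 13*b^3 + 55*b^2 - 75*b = (b - 3)*(b^3 - 10*b^2 + 25*b) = (b - 5)*(b - 3)*(b^2 - 5*b) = b*(b - 5)*(b - 3)*(b - 5)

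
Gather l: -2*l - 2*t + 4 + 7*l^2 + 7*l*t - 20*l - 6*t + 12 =7*l^2 + l*(7*t - 22) - 8*t + 16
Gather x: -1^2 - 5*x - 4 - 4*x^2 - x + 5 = -4*x^2 - 6*x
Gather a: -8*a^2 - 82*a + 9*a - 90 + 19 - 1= -8*a^2 - 73*a - 72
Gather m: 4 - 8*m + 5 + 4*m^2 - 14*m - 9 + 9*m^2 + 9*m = 13*m^2 - 13*m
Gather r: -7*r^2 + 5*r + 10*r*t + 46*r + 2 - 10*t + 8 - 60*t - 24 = -7*r^2 + r*(10*t + 51) - 70*t - 14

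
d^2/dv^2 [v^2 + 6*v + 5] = 2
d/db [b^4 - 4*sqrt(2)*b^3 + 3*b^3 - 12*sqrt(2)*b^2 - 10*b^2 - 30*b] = 4*b^3 - 12*sqrt(2)*b^2 + 9*b^2 - 24*sqrt(2)*b - 20*b - 30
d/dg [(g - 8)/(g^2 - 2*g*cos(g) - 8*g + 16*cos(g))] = -(2*sin(g) + 1)/(g - 2*cos(g))^2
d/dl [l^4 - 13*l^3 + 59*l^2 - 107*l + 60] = 4*l^3 - 39*l^2 + 118*l - 107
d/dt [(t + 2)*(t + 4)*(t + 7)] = 3*t^2 + 26*t + 50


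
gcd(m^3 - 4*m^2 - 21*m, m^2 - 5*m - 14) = m - 7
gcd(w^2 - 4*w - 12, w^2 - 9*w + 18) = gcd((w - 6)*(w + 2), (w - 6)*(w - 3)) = w - 6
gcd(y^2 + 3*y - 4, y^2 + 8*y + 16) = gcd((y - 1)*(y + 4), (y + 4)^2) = y + 4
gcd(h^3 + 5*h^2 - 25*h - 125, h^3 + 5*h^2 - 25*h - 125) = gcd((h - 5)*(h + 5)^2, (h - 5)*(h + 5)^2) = h^3 + 5*h^2 - 25*h - 125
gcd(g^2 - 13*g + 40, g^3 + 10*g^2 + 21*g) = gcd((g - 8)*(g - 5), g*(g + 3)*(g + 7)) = 1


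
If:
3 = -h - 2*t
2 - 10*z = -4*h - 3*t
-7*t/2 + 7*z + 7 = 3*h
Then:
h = -21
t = 9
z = -11/2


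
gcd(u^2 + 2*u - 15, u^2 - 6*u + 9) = u - 3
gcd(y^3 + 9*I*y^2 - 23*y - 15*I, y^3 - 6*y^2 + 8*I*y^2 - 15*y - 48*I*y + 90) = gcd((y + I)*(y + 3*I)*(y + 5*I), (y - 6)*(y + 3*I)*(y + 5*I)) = y^2 + 8*I*y - 15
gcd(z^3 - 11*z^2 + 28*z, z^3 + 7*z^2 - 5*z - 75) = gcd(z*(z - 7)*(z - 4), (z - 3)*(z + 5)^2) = 1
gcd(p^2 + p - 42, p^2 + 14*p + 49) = p + 7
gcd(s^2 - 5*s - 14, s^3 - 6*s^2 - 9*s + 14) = s^2 - 5*s - 14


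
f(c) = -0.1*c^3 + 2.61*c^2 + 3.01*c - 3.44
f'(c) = -0.3*c^2 + 5.22*c + 3.01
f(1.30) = 4.66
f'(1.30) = 9.29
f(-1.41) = -2.21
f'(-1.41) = -4.95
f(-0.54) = -4.29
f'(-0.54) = 0.10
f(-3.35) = 19.53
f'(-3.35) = -17.84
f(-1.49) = -1.80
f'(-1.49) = -5.43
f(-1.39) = -2.31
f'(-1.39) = -4.83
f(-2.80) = 10.79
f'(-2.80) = -13.96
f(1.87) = 10.66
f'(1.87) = 11.72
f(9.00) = 162.16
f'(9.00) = 25.69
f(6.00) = 86.98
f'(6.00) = 23.53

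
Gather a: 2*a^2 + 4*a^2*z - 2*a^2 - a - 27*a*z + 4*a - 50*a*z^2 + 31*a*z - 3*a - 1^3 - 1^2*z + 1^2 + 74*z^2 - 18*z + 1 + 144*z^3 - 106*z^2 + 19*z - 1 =4*a^2*z + a*(-50*z^2 + 4*z) + 144*z^3 - 32*z^2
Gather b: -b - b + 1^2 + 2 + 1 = 4 - 2*b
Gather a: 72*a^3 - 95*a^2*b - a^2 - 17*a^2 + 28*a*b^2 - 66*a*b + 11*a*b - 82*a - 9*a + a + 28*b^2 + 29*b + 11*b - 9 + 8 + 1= 72*a^3 + a^2*(-95*b - 18) + a*(28*b^2 - 55*b - 90) + 28*b^2 + 40*b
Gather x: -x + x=0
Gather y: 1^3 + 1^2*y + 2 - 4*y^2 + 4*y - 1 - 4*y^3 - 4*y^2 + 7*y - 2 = -4*y^3 - 8*y^2 + 12*y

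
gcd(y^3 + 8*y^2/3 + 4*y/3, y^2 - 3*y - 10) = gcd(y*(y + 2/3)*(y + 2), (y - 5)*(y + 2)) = y + 2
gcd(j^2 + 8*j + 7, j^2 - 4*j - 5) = j + 1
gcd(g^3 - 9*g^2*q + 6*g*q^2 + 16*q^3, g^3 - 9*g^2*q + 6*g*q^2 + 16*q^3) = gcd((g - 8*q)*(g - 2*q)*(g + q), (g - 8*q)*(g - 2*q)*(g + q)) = g^3 - 9*g^2*q + 6*g*q^2 + 16*q^3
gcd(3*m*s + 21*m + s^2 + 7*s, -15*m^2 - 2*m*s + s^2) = 3*m + s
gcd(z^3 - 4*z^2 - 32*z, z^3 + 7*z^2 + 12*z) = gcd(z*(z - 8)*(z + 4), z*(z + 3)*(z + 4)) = z^2 + 4*z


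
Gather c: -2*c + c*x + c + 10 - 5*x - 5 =c*(x - 1) - 5*x + 5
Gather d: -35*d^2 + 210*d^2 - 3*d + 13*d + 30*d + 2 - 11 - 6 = 175*d^2 + 40*d - 15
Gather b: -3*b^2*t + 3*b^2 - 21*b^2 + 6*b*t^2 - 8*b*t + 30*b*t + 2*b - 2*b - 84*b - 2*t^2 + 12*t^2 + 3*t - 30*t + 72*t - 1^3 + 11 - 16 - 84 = b^2*(-3*t - 18) + b*(6*t^2 + 22*t - 84) + 10*t^2 + 45*t - 90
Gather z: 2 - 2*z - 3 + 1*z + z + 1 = 0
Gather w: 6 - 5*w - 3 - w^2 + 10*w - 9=-w^2 + 5*w - 6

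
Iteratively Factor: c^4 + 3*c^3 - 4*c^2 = (c + 4)*(c^3 - c^2) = c*(c + 4)*(c^2 - c) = c*(c - 1)*(c + 4)*(c)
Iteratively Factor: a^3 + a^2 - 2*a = (a + 2)*(a^2 - a) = a*(a + 2)*(a - 1)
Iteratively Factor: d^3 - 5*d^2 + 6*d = (d - 3)*(d^2 - 2*d) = (d - 3)*(d - 2)*(d)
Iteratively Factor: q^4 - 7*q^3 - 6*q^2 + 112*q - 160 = (q - 5)*(q^3 - 2*q^2 - 16*q + 32) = (q - 5)*(q - 2)*(q^2 - 16) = (q - 5)*(q - 2)*(q + 4)*(q - 4)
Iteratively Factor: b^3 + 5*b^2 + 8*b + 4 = (b + 2)*(b^2 + 3*b + 2) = (b + 1)*(b + 2)*(b + 2)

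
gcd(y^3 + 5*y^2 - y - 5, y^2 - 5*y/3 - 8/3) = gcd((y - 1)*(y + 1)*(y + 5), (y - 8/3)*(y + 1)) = y + 1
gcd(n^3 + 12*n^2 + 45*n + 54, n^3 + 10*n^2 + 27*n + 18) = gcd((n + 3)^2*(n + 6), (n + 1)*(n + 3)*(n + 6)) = n^2 + 9*n + 18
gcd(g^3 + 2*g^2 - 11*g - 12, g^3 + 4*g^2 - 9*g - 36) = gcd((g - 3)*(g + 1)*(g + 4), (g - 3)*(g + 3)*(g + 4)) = g^2 + g - 12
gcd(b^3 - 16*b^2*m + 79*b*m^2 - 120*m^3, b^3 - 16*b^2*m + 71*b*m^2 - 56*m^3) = b - 8*m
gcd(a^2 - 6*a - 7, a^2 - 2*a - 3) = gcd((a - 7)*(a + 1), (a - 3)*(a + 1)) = a + 1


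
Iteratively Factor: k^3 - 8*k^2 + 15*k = (k - 3)*(k^2 - 5*k) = (k - 5)*(k - 3)*(k)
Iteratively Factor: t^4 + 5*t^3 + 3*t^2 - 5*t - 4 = (t + 1)*(t^3 + 4*t^2 - t - 4) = (t - 1)*(t + 1)*(t^2 + 5*t + 4) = (t - 1)*(t + 1)^2*(t + 4)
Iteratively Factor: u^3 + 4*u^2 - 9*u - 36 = (u - 3)*(u^2 + 7*u + 12) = (u - 3)*(u + 4)*(u + 3)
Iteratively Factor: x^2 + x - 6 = (x + 3)*(x - 2)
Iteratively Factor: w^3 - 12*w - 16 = (w + 2)*(w^2 - 2*w - 8) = (w + 2)^2*(w - 4)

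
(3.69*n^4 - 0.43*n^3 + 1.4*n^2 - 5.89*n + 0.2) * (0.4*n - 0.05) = 1.476*n^5 - 0.3565*n^4 + 0.5815*n^3 - 2.426*n^2 + 0.3745*n - 0.01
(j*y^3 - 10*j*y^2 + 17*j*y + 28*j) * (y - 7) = j*y^4 - 17*j*y^3 + 87*j*y^2 - 91*j*y - 196*j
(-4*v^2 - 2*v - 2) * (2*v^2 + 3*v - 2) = -8*v^4 - 16*v^3 - 2*v^2 - 2*v + 4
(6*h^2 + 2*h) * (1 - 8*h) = -48*h^3 - 10*h^2 + 2*h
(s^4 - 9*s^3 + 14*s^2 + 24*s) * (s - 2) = s^5 - 11*s^4 + 32*s^3 - 4*s^2 - 48*s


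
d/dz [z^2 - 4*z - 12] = 2*z - 4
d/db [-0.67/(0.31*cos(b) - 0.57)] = -0.2077*sin(b)/(0.31*cos(b) - 0.57)^2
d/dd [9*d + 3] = 9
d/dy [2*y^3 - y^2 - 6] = 2*y*(3*y - 1)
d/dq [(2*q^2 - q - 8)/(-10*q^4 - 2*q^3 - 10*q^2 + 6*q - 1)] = (40*q^5 - 26*q^4 - 324*q^3 - 46*q^2 - 164*q + 49)/(100*q^8 + 40*q^7 + 204*q^6 - 80*q^5 + 96*q^4 - 116*q^3 + 56*q^2 - 12*q + 1)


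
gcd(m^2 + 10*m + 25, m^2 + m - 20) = m + 5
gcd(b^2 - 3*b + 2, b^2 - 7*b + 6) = b - 1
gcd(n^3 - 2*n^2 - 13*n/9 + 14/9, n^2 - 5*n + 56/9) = n - 7/3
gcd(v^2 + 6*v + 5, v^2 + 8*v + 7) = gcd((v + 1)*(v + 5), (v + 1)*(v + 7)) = v + 1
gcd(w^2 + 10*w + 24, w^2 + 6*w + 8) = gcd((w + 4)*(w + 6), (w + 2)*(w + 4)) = w + 4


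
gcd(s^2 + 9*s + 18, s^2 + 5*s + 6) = s + 3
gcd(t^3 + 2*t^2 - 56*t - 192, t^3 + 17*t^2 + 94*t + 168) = t^2 + 10*t + 24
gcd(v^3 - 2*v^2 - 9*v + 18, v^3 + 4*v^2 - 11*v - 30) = v - 3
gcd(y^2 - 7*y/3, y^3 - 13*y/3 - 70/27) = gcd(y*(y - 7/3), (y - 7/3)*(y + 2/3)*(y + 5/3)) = y - 7/3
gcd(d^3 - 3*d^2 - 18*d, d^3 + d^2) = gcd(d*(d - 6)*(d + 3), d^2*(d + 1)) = d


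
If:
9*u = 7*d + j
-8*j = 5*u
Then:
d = 11*u/8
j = -5*u/8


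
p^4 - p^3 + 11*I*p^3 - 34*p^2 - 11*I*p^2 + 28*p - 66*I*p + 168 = (p - 3)*(p + 2)*(p + 4*I)*(p + 7*I)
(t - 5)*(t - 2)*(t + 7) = t^3 - 39*t + 70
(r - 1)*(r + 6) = r^2 + 5*r - 6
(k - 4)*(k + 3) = k^2 - k - 12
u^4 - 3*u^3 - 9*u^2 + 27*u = u*(u - 3)^2*(u + 3)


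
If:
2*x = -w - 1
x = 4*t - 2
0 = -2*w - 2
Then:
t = 1/2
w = -1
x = 0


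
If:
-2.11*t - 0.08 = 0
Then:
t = -0.04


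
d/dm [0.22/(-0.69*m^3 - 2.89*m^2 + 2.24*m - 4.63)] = (0.4554*m^2 + 1.2716*m - 0.4928)/(0.69*m^3 + 2.89*m^2 - 2.24*m + 4.63)^2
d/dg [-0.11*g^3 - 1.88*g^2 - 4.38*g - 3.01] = -0.33*g^2 - 3.76*g - 4.38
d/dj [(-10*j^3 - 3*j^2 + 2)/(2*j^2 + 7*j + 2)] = (-20*j^4 - 140*j^3 - 81*j^2 - 20*j - 14)/(4*j^4 + 28*j^3 + 57*j^2 + 28*j + 4)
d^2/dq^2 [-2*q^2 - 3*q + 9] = -4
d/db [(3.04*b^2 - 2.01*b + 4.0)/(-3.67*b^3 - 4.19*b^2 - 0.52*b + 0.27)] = (11.1568*b^4 - 14.7534*b^3 + 34.0373*b^2 + 35.1616*b + 1.5373)/(13.4689*b^6 + 30.7546*b^5 + 21.3729*b^4 + 2.3758*b^3 - 1.9922*b^2 - 0.2808*b + 0.0729)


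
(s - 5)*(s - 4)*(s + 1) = s^3 - 8*s^2 + 11*s + 20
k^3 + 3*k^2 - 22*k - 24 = (k - 4)*(k + 1)*(k + 6)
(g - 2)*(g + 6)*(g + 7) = g^3 + 11*g^2 + 16*g - 84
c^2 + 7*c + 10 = (c + 2)*(c + 5)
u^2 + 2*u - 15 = (u - 3)*(u + 5)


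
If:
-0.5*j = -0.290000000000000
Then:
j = 0.58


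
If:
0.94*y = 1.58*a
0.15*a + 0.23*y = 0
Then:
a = 0.00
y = 0.00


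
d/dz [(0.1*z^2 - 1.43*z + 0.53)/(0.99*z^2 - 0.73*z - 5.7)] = (1.3427*z^2 - 2.1894*z + 8.5379)/(0.9801*z^4 - 1.4454*z^3 - 10.7531*z^2 + 8.322*z + 32.49)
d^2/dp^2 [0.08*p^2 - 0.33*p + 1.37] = 0.160000000000000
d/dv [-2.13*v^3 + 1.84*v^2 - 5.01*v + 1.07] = -6.39*v^2 + 3.68*v - 5.01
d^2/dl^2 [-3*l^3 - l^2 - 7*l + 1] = -18*l - 2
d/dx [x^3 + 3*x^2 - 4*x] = 3*x^2 + 6*x - 4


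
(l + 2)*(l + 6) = l^2 + 8*l + 12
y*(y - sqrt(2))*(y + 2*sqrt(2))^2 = y^4 + 3*sqrt(2)*y^3 - 8*sqrt(2)*y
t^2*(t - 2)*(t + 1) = t^4 - t^3 - 2*t^2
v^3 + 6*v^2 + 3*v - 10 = (v - 1)*(v + 2)*(v + 5)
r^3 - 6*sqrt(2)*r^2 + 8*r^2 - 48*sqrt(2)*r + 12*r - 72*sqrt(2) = (r + 2)*(r + 6)*(r - 6*sqrt(2))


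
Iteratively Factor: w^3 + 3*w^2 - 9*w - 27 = (w - 3)*(w^2 + 6*w + 9) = (w - 3)*(w + 3)*(w + 3)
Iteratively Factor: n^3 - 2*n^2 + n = (n - 1)*(n^2 - n) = n*(n - 1)*(n - 1)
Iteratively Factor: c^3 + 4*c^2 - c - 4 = (c + 4)*(c^2 - 1) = (c + 1)*(c + 4)*(c - 1)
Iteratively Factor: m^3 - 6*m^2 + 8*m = (m)*(m^2 - 6*m + 8) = m*(m - 2)*(m - 4)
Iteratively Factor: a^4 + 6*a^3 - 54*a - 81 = (a + 3)*(a^3 + 3*a^2 - 9*a - 27) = (a + 3)^2*(a^2 - 9) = (a + 3)^3*(a - 3)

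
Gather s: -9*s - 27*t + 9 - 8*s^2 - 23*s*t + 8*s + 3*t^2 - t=-8*s^2 + s*(-23*t - 1) + 3*t^2 - 28*t + 9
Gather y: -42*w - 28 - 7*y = -42*w - 7*y - 28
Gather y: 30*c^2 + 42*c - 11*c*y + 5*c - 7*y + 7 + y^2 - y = 30*c^2 + 47*c + y^2 + y*(-11*c - 8) + 7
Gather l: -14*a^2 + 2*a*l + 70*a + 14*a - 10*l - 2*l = -14*a^2 + 84*a + l*(2*a - 12)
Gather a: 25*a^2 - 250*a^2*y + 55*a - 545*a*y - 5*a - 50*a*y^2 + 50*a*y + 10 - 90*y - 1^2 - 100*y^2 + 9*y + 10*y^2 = a^2*(25 - 250*y) + a*(-50*y^2 - 495*y + 50) - 90*y^2 - 81*y + 9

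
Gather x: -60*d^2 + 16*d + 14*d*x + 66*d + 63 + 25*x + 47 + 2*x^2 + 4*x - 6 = -60*d^2 + 82*d + 2*x^2 + x*(14*d + 29) + 104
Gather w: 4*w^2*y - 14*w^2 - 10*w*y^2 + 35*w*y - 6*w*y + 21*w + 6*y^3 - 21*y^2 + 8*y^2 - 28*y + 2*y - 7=w^2*(4*y - 14) + w*(-10*y^2 + 29*y + 21) + 6*y^3 - 13*y^2 - 26*y - 7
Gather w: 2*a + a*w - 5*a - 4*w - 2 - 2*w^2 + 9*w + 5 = -3*a - 2*w^2 + w*(a + 5) + 3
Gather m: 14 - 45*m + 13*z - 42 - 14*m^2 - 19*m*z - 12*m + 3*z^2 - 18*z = -14*m^2 + m*(-19*z - 57) + 3*z^2 - 5*z - 28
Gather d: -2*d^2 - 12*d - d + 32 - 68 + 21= -2*d^2 - 13*d - 15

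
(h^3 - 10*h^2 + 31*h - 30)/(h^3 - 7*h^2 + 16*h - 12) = (h - 5)/(h - 2)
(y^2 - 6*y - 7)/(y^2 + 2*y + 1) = (y - 7)/(y + 1)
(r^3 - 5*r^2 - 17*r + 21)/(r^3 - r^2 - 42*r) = (r^2 + 2*r - 3)/(r*(r + 6))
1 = 1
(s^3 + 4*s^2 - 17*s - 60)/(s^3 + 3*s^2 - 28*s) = (s^2 + 8*s + 15)/(s*(s + 7))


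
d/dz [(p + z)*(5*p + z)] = 6*p + 2*z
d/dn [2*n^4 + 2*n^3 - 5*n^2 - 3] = 2*n*(4*n^2 + 3*n - 5)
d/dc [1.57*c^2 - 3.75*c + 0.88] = 3.14*c - 3.75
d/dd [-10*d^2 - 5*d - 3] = -20*d - 5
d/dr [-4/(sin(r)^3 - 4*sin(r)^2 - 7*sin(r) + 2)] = 4*(3*sin(r)^2 - 8*sin(r) - 7)*cos(r)/(sin(r)^3 - 4*sin(r)^2 - 7*sin(r) + 2)^2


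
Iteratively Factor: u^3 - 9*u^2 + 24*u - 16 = (u - 4)*(u^2 - 5*u + 4) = (u - 4)*(u - 1)*(u - 4)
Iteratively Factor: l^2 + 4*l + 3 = (l + 3)*(l + 1)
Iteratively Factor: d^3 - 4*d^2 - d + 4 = (d + 1)*(d^2 - 5*d + 4) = (d - 4)*(d + 1)*(d - 1)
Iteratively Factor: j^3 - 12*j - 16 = (j + 2)*(j^2 - 2*j - 8) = (j + 2)^2*(j - 4)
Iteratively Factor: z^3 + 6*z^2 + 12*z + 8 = (z + 2)*(z^2 + 4*z + 4) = (z + 2)^2*(z + 2)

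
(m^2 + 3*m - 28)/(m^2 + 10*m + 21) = (m - 4)/(m + 3)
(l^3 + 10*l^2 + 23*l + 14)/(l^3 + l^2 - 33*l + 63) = (l^2 + 3*l + 2)/(l^2 - 6*l + 9)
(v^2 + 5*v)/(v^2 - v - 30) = v/(v - 6)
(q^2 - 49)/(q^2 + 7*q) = (q - 7)/q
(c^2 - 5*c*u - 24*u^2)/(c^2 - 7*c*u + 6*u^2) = (c^2 - 5*c*u - 24*u^2)/(c^2 - 7*c*u + 6*u^2)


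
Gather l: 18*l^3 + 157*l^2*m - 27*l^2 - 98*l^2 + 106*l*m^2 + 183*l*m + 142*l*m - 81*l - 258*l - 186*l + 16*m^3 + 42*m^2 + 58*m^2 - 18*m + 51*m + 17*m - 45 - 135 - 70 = 18*l^3 + l^2*(157*m - 125) + l*(106*m^2 + 325*m - 525) + 16*m^3 + 100*m^2 + 50*m - 250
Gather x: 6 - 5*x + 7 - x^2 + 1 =-x^2 - 5*x + 14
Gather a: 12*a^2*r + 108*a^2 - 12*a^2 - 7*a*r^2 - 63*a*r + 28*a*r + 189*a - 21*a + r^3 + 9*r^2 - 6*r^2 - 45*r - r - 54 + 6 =a^2*(12*r + 96) + a*(-7*r^2 - 35*r + 168) + r^3 + 3*r^2 - 46*r - 48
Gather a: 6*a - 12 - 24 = 6*a - 36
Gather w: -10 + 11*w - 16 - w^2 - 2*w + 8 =-w^2 + 9*w - 18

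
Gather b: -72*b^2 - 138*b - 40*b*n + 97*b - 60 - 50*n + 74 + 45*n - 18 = -72*b^2 + b*(-40*n - 41) - 5*n - 4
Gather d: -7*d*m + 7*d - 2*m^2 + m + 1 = d*(7 - 7*m) - 2*m^2 + m + 1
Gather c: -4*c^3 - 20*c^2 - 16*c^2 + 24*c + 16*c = -4*c^3 - 36*c^2 + 40*c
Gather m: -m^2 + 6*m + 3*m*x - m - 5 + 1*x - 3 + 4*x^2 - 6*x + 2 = -m^2 + m*(3*x + 5) + 4*x^2 - 5*x - 6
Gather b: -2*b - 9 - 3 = -2*b - 12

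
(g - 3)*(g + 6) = g^2 + 3*g - 18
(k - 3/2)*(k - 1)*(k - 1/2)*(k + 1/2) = k^4 - 5*k^3/2 + 5*k^2/4 + 5*k/8 - 3/8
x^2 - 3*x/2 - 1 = (x - 2)*(x + 1/2)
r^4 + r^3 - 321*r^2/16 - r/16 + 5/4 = (r - 4)*(r - 1/4)*(r + 1/4)*(r + 5)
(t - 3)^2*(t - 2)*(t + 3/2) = t^4 - 13*t^3/2 + 9*t^2 + 27*t/2 - 27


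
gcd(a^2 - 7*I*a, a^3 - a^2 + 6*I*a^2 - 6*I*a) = a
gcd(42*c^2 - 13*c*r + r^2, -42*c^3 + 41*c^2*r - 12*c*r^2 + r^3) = -7*c + r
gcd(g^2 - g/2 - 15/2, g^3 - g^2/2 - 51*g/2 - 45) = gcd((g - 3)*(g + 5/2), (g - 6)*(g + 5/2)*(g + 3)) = g + 5/2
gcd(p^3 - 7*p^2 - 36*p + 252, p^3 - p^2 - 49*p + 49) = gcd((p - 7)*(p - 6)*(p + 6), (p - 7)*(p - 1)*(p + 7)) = p - 7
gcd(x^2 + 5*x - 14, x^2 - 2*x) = x - 2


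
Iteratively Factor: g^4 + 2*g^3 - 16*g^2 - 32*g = (g - 4)*(g^3 + 6*g^2 + 8*g) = (g - 4)*(g + 2)*(g^2 + 4*g) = g*(g - 4)*(g + 2)*(g + 4)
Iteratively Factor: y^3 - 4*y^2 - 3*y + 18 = (y - 3)*(y^2 - y - 6) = (y - 3)*(y + 2)*(y - 3)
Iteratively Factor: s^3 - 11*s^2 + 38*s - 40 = (s - 2)*(s^2 - 9*s + 20) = (s - 4)*(s - 2)*(s - 5)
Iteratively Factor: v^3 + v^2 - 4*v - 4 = (v + 1)*(v^2 - 4) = (v + 1)*(v + 2)*(v - 2)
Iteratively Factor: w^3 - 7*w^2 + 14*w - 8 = (w - 1)*(w^2 - 6*w + 8) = (w - 4)*(w - 1)*(w - 2)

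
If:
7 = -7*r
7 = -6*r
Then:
No Solution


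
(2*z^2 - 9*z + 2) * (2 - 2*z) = -4*z^3 + 22*z^2 - 22*z + 4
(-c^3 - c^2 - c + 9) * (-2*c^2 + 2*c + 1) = 2*c^5 - c^3 - 21*c^2 + 17*c + 9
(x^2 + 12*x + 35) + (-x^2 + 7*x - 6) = 19*x + 29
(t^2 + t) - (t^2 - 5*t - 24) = 6*t + 24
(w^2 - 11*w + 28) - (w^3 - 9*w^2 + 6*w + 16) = -w^3 + 10*w^2 - 17*w + 12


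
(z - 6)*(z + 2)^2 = z^3 - 2*z^2 - 20*z - 24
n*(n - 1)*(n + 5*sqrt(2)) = n^3 - n^2 + 5*sqrt(2)*n^2 - 5*sqrt(2)*n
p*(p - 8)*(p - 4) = p^3 - 12*p^2 + 32*p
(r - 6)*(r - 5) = r^2 - 11*r + 30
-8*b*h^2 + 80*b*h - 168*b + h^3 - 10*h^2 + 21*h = (-8*b + h)*(h - 7)*(h - 3)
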